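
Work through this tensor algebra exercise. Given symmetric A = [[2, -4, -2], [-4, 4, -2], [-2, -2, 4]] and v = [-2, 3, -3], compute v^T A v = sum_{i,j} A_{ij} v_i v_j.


First compute Av:
(Av)_1 = 2*-2 + -4*3 + -2*-3 = -10
(Av)_2 = -4*-2 + 4*3 + -2*-3 = 26
(Av)_3 = -2*-2 + -2*3 + 4*-3 = -14
Av = [-10, 26, -14]
Then v^T (Av) = -2*-10 + 3*26 + -3*-14
= 20 + 78 + 42 = 140

140


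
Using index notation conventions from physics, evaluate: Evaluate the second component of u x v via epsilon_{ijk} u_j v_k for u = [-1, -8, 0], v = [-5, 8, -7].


(u x v)_2 = sum_{j,k} epsilon_{2jk} u_j v_k. Only permutations of (1,2,3) contribute; the two non-zero terms are:
eps_{213} u_1 v_3 = -1 * -1 * -7 = -7
eps_{231} u_3 v_1 = 1 * 0 * -5 = 0
(u x v)_2 = -7

-7


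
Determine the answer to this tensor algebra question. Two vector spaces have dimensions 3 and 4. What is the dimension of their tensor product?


The dimension of a tensor product is the product of dimensions.
dim(V) = 3, dim(W) = 4
dim(V (x) W) = 3 * 4 = 12

12


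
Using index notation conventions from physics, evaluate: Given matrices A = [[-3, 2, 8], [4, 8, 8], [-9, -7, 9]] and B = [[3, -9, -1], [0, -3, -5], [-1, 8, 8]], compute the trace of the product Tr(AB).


Tr(AB) = sum_i (AB)_{ii} where (AB)_{ii} = sum_k A_{ik} B_{ki}.
(AB)_{11} = -3*3 + 2*0 + 8*-1 = -17
(AB)_{22} = 4*-9 + 8*-3 + 8*8 = 4
(AB)_{33} = -9*-1 + -7*-5 + 9*8 = 116
Tr(AB) = -17 + 4 + 116 = 103

103


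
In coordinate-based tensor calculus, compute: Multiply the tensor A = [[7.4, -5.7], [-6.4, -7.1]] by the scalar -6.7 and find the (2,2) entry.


Scalar multiplication: (cA)_{ij} = c * A_{ij}.
c = -6.7
A_{22} = -7.1
(cA)_{22} = -6.7 * -7.1 = 47.57

47.57


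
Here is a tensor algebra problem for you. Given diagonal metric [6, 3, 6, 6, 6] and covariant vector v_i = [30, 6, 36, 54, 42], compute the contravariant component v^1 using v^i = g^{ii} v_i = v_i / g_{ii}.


To raise an index with a diagonal metric: v^i = v_i / g_{ii}.
For index 1: v_1 = 30, g_{11} = 6
v^1 = 30 / 6 = 5

5


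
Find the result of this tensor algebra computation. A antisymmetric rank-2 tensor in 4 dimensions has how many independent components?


A antisymmetric rank-2 tensor in d dimensions has d(d-1)/2 independent components.
d = 4
d(d-1)/2 = 4 * 3 / 2 = 12 / 2 = 6

6


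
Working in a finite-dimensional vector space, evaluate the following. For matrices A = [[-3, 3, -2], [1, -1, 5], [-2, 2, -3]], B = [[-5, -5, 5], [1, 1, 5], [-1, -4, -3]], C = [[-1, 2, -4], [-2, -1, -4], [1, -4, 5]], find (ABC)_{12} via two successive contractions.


(ABC)_{12} = sum_m (AB)_{1m} C_{m2}. First compute row 1 of AB.
(AB)_{11} = -3*-5 + 3*1 + -2*-1 = 20
(AB)_{12} = -3*-5 + 3*1 + -2*-4 = 26
(AB)_{13} = -3*5 + 3*5 + -2*-3 = 6
Now contract with column 2 of C:
(AB)_{11} * C_{12} = 20 * 2 = 40
(AB)_{12} * C_{22} = 26 * -1 = -26
(AB)_{13} * C_{32} = 6 * -4 = -24
(ABC)_{12} = 40 + -26 + -24 = -10

-10


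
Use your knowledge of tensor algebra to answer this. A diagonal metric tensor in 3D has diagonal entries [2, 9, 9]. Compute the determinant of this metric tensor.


For a diagonal metric, the determinant is the product of diagonal entries.
Diagonal entries: 2, 9, 9
det(g) = 2 * 9 * 9 = 162

162


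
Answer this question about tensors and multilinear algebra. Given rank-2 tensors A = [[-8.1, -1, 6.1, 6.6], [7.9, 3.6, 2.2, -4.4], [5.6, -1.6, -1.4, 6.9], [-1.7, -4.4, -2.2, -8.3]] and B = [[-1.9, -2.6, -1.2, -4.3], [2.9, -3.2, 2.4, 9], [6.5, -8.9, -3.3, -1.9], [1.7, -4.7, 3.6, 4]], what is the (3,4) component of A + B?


Tensor addition is component-wise: (A + B)_{ij} = A_{ij} + B_{ij}.
A_{34} = 6.9
B_{34} = -1.9
(A + B)_{34} = 6.9 + -1.9 = 5

5


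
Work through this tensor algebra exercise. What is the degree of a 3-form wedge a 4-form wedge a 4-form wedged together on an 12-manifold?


The degree of a wedge product is the sum of the degrees of the individual forms.
Degrees: 3, 4, 4
Total degree = 3 + 4 + 4 = 11

11


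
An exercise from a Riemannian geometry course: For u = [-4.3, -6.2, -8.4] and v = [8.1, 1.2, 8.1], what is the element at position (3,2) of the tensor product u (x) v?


The outer product entry T_{ij} = u_i * v_j.
We need i=3, j=2.
u_3 = -8.4, v_2 = 1.2
T_{3,2} = -8.4 * 1.2 = -10.08

-10.08


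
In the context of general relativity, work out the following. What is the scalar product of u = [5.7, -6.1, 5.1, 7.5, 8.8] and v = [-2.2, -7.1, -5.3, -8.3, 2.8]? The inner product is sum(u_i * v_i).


The inner product u . v = sum of u_i * v_i.
Term-by-term: 5.7 * -2.2, -6.1 * -7.1, 5.1 * -5.3, 7.5 * -8.3, 8.8 * 2.8
Products: -12.54, 43.31, -27.03, -62.25, 24.64
Sum = -12.54 + 43.31 + -27.03 + -62.25 + 24.64 = -33.87

-33.87


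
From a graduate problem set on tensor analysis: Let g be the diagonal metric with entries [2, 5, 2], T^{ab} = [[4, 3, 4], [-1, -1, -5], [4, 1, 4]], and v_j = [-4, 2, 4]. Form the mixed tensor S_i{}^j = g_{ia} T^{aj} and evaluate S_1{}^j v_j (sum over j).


Step 1: lower the first index. For a diagonal metric, g_{ia} T^{aj} = g_{ii} T^{ij} (no sum on i).
g_{11} = 2
S_1{}^1 = 2 * T^{11} = 2 * 4 = 8
S_1{}^2 = 2 * T^{12} = 2 * 3 = 6
S_1{}^3 = 2 * T^{13} = 2 * 4 = 8
Step 2: contract S_1{}^j with v_j.
S_1{}^1 * v_1 = 8 * -4 = -32
S_1{}^2 * v_2 = 6 * 2 = 12
S_1{}^3 * v_3 = 8 * 4 = 32
Result = -32 + 12 + 32 = 12

12


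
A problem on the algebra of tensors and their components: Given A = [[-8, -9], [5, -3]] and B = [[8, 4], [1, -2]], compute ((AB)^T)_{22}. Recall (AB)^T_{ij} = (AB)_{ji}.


(AB)^T_{ij} = (AB)_{ji} = sum_k A_{jk} B_{ki}.
For i=2, j=2 we need (AB)_{22}:
A_{21} * B_{12} = 5 * 4 = 20
A_{22} * B_{22} = -3 * -2 = 6
Sum = 20 + 6 = 26

26


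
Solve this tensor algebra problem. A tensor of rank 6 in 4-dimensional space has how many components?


The number of components of a rank-r tensor in d dimensions is d^r.
Here d = 4 and r = 6.
4^6 = 4096

4096


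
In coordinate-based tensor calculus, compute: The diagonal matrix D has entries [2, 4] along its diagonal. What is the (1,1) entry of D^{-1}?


For a diagonal matrix, the inverse has entries (D^{-1})_{ii} = 1/d_{ii}.
The diagonal entries are: d_{11} = 2, d_{22} = 4
We need (D^{-1})_{11} = 1/d_{11} = 1/2 = 1/2

1/2


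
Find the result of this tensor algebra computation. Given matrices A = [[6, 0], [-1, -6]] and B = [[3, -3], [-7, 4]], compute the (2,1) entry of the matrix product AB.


(AB)_{ij} = sum_k A_{ik} B_{kj}.
For i=2, j=1:
A_{21} * B_{11} = -1 * 3 = -3
A_{22} * B_{21} = -6 * -7 = 42
Sum = -3 + 42 = 39

39


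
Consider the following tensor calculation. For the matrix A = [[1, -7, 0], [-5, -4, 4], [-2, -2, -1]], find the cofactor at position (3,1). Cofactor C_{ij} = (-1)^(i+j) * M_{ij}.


To find cofactor C_{31}, delete row 3 and column 1.
The resulting 2x2 submatrix is: [[-7, 0], [-4, 4]]
Minor M_{31} = -7*4 - 0*-4
  = -28 - 0 = -28
Sign = (-1)^(3+1) = (-1)^4 = 1
Cofactor C_{31} = 1 * -28 = -28

-28


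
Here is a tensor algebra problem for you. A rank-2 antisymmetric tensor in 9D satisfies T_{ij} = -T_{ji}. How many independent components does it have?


An antisymmetric rank-2 tensor satisfies A_{ij} = -A_{ji}, so diagonal entries are zero.
The independent components are the upper-triangular entries: C(n, 2) = n(n-1)/2.
n = 9
C(9, 2) = 9 * 8 / 2 = 72 / 2 = 36

36


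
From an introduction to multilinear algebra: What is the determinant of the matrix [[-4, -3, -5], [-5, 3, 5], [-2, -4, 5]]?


Expanding along the first row, det(A) = a11*M_11 - a12*M_12 + a13*M_13, where M_1j is the (1,j) minor.
Minor M_11 = 3*5 - 5*-4 = 35
Minor M_12 = -5*5 - 5*-2 = -15
Minor M_13 = -5*-4 - 3*-2 = 26
det = -4*(35) - -3*(-15) + -5*(26)
    = -140 - 45 + -130
    = -315

-315


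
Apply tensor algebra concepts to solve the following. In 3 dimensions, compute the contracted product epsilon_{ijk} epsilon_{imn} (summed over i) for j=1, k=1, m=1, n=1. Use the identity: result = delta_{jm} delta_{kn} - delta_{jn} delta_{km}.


Using the identity: epsilon_{ijk} epsilon_{imn} = delta_{jm} delta_{kn} - delta_{jn} delta_{km}.
delta_{11} = 1
delta_{11} = 1
delta_{11} = 1
delta_{11} = 1
Result = 1 * 1 - 1 * 1 = 1 - 1 = 0

0


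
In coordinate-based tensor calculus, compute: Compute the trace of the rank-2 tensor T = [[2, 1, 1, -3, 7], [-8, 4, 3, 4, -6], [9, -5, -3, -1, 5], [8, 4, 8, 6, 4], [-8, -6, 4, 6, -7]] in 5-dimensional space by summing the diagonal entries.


The contraction (trace) of a rank-2 tensor is the sum of its diagonal elements.
Diagonal entries: A[1,1] = 2, A[2,2] = 4, A[3,3] = -3, A[4,4] = 6, A[5,5] = -7
Tr(A) = 2 + 4 + -3 + 6 + -7 = 2

2


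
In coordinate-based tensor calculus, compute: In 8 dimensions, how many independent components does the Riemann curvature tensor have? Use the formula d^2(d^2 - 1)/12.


The Riemann tensor in d dimensions has d^2(d^2 - 1)/12 independent components.
d = 8, so d^2 = 64
d^2 - 1 = 63
d^2(d^2 - 1) = 64 * 63 = 4032
Divide by 12: 4032 / 12 = 336

336


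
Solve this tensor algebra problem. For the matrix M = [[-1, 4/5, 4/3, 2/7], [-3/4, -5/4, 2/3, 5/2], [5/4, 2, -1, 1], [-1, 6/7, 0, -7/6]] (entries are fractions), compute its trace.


The trace is the sum of diagonal entries.
Diagonal: M[1,1] = -1, M[2,2] = -5/4, M[3,3] = -1, M[4,4] = -7/6
Tr(M) = -1 + -5/4 + -1 + -7/6
Computing step by step:
After adding M[1,1]: -1
After adding M[2,2]: -9/4
After adding M[3,3]: -13/4
After adding M[4,4]: -53/12
Tr(M) = -53/12

-53/12


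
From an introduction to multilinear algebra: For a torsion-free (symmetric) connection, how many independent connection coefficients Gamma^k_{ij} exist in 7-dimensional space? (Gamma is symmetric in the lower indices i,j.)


Christoffel symbols Gamma^k_{ij} are symmetric in i,j, so there are d * d(d+1)/2 independent symbols.
d = 7
d(d+1)/2 = 7 * 8 / 2 = 28
Total = 7 * 28 = 196

196


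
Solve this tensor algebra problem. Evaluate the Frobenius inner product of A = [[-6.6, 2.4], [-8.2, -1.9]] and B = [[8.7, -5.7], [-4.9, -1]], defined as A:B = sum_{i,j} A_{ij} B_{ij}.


A:B = sum over all i,j of A_{ij} * B_{ij}.
Row 1: -6.6*8.7=-57.42, 2.4*-5.7=-13.68 => row sum = -71.1
Row 2: -8.2*-4.9=40.18, -1.9*-1=1.9 => row sum = 42.08
Total = -71.1 + 42.08 = -29.02

-29.02


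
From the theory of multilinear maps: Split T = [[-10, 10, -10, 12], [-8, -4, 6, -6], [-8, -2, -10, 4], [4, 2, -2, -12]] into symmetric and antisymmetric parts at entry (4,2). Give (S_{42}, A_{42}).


T_{42} = 2
T_{24} = -6
S_{42} = (2 + -6)/2 = -4/2 = -2
A_{42} = (2 - -6)/2 = 8/2 = 4
Check: S + A = -2 + 4 = 2 = T_{42}.

(-2, 4)


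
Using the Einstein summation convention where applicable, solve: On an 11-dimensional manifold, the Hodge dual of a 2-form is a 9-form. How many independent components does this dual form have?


The Hodge dual of a p-form on an n-dimensional manifold is an (n-p)-form.
n = 11, p = 2, so dual degree = 11 - 2 = 9
The number of components is C(n, n-p) = C(11, 9) = 55

55


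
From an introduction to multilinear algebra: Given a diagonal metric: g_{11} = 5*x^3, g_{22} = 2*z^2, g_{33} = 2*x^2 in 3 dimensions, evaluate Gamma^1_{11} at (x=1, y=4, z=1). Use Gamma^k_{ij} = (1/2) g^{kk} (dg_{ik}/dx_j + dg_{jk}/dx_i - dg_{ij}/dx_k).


For a diagonal metric, Gamma^k_{ij} = (1/2) g^{kk} (dg_{ik}/dx_j + dg_{jk}/dx_i - dg_{ij}/dx_k).
The metric is diagonal, so g_{ab} = 0 for a != b.
At the given point: g_{11} = 5, g_{22} = 2, g_{33} = 2
g^{11} = 1/5
dg_{11}/dx_1 = dg_{11}/dx_1 = 15
dg_{11}/dx_1 = dg_{11}/dx_1 = 15
dg_{11}/dx_1 = dg_{11}/dx_1 = 15
Numerator = 15 + 15 - 15 = 15
Gamma^1_{11} = 15 / (2 * 5) = 3/2

3/2


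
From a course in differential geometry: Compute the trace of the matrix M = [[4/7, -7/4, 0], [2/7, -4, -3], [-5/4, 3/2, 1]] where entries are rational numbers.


The trace is the sum of diagonal entries.
Diagonal: M[1,1] = 4/7, M[2,2] = -4, M[3,3] = 1
Tr(M) = 4/7 + -4 + 1
Computing step by step:
After adding M[1,1]: 4/7
After adding M[2,2]: -24/7
After adding M[3,3]: -17/7
Tr(M) = -17/7

-17/7


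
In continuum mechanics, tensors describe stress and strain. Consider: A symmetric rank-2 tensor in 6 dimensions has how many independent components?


A symmetric rank-2 tensor in d dimensions has d(d+1)/2 independent components.
d = 6
d(d+1)/2 = 6 * 7 / 2 = 42 / 2 = 21

21


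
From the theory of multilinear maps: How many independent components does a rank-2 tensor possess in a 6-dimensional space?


The number of components of a rank-r tensor in d dimensions is d^r.
Here d = 6 and r = 2.
6^2 = 36

36


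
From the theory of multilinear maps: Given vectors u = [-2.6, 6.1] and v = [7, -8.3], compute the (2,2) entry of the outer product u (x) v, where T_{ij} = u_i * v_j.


The outer product entry T_{ij} = u_i * v_j.
We need i=2, j=2.
u_2 = 6.1, v_2 = -8.3
T_{2,2} = 6.1 * -8.3 = -50.63

-50.63


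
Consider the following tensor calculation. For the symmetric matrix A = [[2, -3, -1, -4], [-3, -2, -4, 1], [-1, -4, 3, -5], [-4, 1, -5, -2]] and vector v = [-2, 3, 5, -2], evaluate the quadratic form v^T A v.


First compute Av:
(Av)_1 = 2*-2 + -3*3 + -1*5 + -4*-2 = -10
(Av)_2 = -3*-2 + -2*3 + -4*5 + 1*-2 = -22
(Av)_3 = -1*-2 + -4*3 + 3*5 + -5*-2 = 15
(Av)_4 = -4*-2 + 1*3 + -5*5 + -2*-2 = -10
Av = [-10, -22, 15, -10]
Then v^T (Av) = -2*-10 + 3*-22 + 5*15 + -2*-10
= 20 + -66 + 75 + 20 = 49

49


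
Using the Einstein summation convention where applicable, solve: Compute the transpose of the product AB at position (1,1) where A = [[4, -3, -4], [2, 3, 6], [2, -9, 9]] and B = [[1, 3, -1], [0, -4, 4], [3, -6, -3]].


(AB)^T_{ij} = (AB)_{ji} = sum_k A_{jk} B_{ki}.
For i=1, j=1 we need (AB)_{11}:
A_{11} * B_{11} = 4 * 1 = 4
A_{12} * B_{21} = -3 * 0 = 0
A_{13} * B_{31} = -4 * 3 = -12
Sum = 4 + 0 + -12 = -8

-8


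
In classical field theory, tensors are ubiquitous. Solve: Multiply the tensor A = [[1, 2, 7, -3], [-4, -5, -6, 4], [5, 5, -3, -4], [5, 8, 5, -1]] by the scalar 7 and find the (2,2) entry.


Scalar multiplication: (cA)_{ij} = c * A_{ij}.
c = 7
A_{22} = -5
(cA)_{22} = 7 * -5 = -35

-35


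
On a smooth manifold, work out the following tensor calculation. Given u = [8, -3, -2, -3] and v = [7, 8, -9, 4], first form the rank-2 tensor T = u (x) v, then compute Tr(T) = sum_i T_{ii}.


The outer product gives T_{ij} = u_i v_j.
The trace (contraction) is Tr(T) = sum_i T_{ii} = sum_i u_i v_i.
Diagonal entries:
T_{11} = u_1 * v_1 = 8 * 7 = 56
T_{22} = u_2 * v_2 = -3 * 8 = -24
T_{33} = u_3 * v_3 = -2 * -9 = 18
T_{44} = u_4 * v_4 = -3 * 4 = -12
Tr(T) = 56 + -24 + 18 + -12 = 38

38


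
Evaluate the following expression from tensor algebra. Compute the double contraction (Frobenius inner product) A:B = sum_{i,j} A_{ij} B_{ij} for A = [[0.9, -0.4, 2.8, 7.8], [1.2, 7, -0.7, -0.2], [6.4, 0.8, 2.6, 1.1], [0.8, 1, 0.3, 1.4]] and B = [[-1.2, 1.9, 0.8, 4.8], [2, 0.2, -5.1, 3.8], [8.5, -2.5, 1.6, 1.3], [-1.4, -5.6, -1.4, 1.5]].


A:B = sum over all i,j of A_{ij} * B_{ij}.
Row 1: 0.9*-1.2=-1.08, -0.4*1.9=-0.76, 2.8*0.8=2.24, 7.8*4.8=37.44 => row sum = 37.84
Row 2: 1.2*2=2.4, 7*0.2=1.4, -0.7*-5.1=3.57, -0.2*3.8=-0.76 => row sum = 6.61
Row 3: 6.4*8.5=54.4, 0.8*-2.5=-2, 2.6*1.6=4.16, 1.1*1.3=1.43 => row sum = 57.99
Row 4: 0.8*-1.4=-1.12, 1*-5.6=-5.6, 0.3*-1.4=-0.42, 1.4*1.5=2.1 => row sum = -5.04
Total = 37.84 + 6.61 + 57.99 + -5.04 = 97.4

97.4


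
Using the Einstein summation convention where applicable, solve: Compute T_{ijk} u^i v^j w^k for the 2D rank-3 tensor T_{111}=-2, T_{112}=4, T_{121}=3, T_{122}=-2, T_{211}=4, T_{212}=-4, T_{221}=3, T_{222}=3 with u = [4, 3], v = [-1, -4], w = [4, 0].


S = sum over i,j,k of T_{ijk} u_i v_j w_k. Expanding all 8 terms:
T_{111}*u_1*v_1*w_1 = -2*4*-1*4 = 32  (running total: 32)
T_{112}*u_1*v_1*w_2 = 4*4*-1*0 = 0  (running total: 32)
T_{121}*u_1*v_2*w_1 = 3*4*-4*4 = -192  (running total: -160)
T_{122}*u_1*v_2*w_2 = -2*4*-4*0 = 0  (running total: -160)
T_{211}*u_2*v_1*w_1 = 4*3*-1*4 = -48  (running total: -208)
T_{212}*u_2*v_1*w_2 = -4*3*-1*0 = 0  (running total: -208)
T_{221}*u_2*v_2*w_1 = 3*3*-4*4 = -144  (running total: -352)
T_{222}*u_2*v_2*w_2 = 3*3*-4*0 = 0  (running total: -352)
S = -352

-352


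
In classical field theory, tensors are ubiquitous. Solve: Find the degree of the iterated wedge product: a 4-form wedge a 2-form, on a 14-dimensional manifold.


The degree of a wedge product is the sum of the degrees of the individual forms.
Degrees: 4, 2
Total degree = 4 + 2 = 6

6


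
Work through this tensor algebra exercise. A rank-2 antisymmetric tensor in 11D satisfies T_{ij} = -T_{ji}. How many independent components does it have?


An antisymmetric rank-2 tensor satisfies A_{ij} = -A_{ji}, so diagonal entries are zero.
The independent components are the upper-triangular entries: C(n, 2) = n(n-1)/2.
n = 11
C(11, 2) = 11 * 10 / 2 = 110 / 2 = 55

55


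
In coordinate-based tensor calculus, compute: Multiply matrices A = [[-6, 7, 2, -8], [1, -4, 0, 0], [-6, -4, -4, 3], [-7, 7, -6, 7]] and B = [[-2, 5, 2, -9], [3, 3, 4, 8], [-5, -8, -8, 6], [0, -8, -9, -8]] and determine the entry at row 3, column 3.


(AB)_{ij} = sum_k A_{ik} B_{kj}.
For i=3, j=3:
A_{31} * B_{13} = -6 * 2 = -12
A_{32} * B_{23} = -4 * 4 = -16
A_{33} * B_{33} = -4 * -8 = 32
A_{34} * B_{43} = 3 * -9 = -27
Sum = -12 + -16 + 32 + -27 = -23

-23


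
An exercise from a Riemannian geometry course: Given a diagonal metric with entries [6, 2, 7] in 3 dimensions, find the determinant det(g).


For a diagonal metric, the determinant is the product of diagonal entries.
Diagonal entries: 6, 2, 7
det(g) = 6 * 2 * 7 = 84

84


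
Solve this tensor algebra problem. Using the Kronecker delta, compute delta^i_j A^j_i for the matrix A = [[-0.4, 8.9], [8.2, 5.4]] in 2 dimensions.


The contraction (trace) of a rank-2 tensor is the sum of its diagonal elements.
Diagonal entries: A[1,1] = -0.4, A[2,2] = 5.4
Tr(A) = -0.4 + 5.4 = 5

5


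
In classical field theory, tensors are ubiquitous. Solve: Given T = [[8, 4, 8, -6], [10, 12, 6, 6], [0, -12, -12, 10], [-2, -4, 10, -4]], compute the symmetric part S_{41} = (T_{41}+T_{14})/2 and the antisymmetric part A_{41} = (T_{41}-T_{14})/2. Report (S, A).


T_{41} = -2
T_{14} = -6
S_{41} = (-2 + -6)/2 = -8/2 = -4
A_{41} = (-2 - -6)/2 = 4/2 = 2
Check: S + A = -4 + 2 = -2 = T_{41}.

(-4, 2)


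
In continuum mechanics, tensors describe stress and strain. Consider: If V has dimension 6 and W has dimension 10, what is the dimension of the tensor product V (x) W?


The dimension of a tensor product is the product of dimensions.
dim(V) = 6, dim(W) = 10
dim(V (x) W) = 6 * 10 = 60

60


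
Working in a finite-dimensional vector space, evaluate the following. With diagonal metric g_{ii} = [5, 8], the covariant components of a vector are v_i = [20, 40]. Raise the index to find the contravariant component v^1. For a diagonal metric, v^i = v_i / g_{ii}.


To raise an index with a diagonal metric: v^i = v_i / g_{ii}.
For index 1: v_1 = 20, g_{11} = 5
v^1 = 20 / 5 = 4

4


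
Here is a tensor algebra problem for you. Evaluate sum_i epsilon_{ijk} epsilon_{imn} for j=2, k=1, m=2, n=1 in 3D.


Using the identity: epsilon_{ijk} epsilon_{imn} = delta_{jm} delta_{kn} - delta_{jn} delta_{km}.
delta_{22} = 1
delta_{11} = 1
delta_{21} = 0
delta_{12} = 0
Result = 1 * 1 - 0 * 0 = 1 - 0 = 1

1


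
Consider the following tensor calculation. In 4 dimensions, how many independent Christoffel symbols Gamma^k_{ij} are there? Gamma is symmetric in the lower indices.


Christoffel symbols Gamma^k_{ij} are symmetric in i,j, so there are d * d(d+1)/2 independent symbols.
d = 4
d(d+1)/2 = 4 * 5 / 2 = 10
Total = 4 * 10 = 40

40


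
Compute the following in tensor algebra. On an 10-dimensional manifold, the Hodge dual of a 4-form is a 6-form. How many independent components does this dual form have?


The Hodge dual of a p-form on an n-dimensional manifold is an (n-p)-form.
n = 10, p = 4, so dual degree = 10 - 4 = 6
The number of components is C(n, n-p) = C(10, 6) = 210

210


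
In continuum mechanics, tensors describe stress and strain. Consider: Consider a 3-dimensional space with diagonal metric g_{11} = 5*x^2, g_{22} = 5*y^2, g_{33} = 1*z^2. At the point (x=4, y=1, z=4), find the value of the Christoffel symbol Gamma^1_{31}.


For a diagonal metric, Gamma^k_{ij} = (1/2) g^{kk} (dg_{ik}/dx_j + dg_{jk}/dx_i - dg_{ij}/dx_k).
The metric is diagonal, so g_{ab} = 0 for a != b.
At the given point: g_{11} = 80, g_{22} = 5, g_{33} = 16
g^{11} = 1/80
dg_{31}/dx_1 = 0 (off-diagonal)
dg_{11}/dx_3 = dg_{11}/dx_3 = 0
dg_{31}/dx_1 = 0 (off-diagonal)
Numerator = 0 + 0 - 0 = 0
Gamma^1_{31} = 0 / (2 * 80) = 0

0


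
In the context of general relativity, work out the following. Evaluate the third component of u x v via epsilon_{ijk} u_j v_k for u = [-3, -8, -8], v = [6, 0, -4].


(u x v)_3 = sum_{j,k} epsilon_{3jk} u_j v_k. Only permutations of (1,2,3) contribute; the two non-zero terms are:
eps_{312} u_1 v_2 = 1 * -3 * 0 = 0
eps_{321} u_2 v_1 = -1 * -8 * 6 = 48
(u x v)_3 = 48

48


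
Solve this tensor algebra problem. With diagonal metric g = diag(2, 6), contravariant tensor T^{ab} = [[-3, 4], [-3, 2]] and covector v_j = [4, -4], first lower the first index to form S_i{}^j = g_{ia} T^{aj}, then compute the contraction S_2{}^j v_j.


Step 1: lower the first index. For a diagonal metric, g_{ia} T^{aj} = g_{ii} T^{ij} (no sum on i).
g_{22} = 6
S_2{}^1 = 6 * T^{21} = 6 * -3 = -18
S_2{}^2 = 6 * T^{22} = 6 * 2 = 12
Step 2: contract S_2{}^j with v_j.
S_2{}^1 * v_1 = -18 * 4 = -72
S_2{}^2 * v_2 = 12 * -4 = -48
Result = -72 + -48 = -120

-120


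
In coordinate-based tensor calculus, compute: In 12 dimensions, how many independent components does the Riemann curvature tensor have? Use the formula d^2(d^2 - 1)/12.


The Riemann tensor in d dimensions has d^2(d^2 - 1)/12 independent components.
d = 12, so d^2 = 144
d^2 - 1 = 143
d^2(d^2 - 1) = 144 * 143 = 20592
Divide by 12: 20592 / 12 = 1716

1716


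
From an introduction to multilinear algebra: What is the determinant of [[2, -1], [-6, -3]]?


For a 2x2 matrix [[a, b], [c, d]], det = a*d - b*c.
a = 2, b = -1, c = -6, d = -3
a*d = 2 * -3 = -6
b*c = -1 * -6 = 6
det = -6 - 6 = -12

-12


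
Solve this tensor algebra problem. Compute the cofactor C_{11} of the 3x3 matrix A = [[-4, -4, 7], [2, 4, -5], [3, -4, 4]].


To find cofactor C_{11}, delete row 1 and column 1.
The resulting 2x2 submatrix is: [[4, -5], [-4, 4]]
Minor M_{11} = 4*4 - -5*-4
  = 16 - 20 = -4
Sign = (-1)^(1+1) = (-1)^2 = 1
Cofactor C_{11} = 1 * -4 = -4

-4


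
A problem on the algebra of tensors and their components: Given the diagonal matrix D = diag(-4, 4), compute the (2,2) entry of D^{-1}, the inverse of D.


For a diagonal matrix, the inverse has entries (D^{-1})_{ii} = 1/d_{ii}.
The diagonal entries are: d_{11} = -4, d_{22} = 4
We need (D^{-1})_{22} = 1/d_{22} = 1/4 = 1/4

1/4


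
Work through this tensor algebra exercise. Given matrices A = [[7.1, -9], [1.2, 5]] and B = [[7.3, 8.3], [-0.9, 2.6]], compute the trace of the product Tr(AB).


Tr(AB) = sum_i (AB)_{ii} where (AB)_{ii} = sum_k A_{ik} B_{ki}.
(AB)_{11} = 7.1*7.3 + -9*-0.9 = 59.93
(AB)_{22} = 1.2*8.3 + 5*2.6 = 22.96
Tr(AB) = 59.93 + 22.96 = 82.89

82.89


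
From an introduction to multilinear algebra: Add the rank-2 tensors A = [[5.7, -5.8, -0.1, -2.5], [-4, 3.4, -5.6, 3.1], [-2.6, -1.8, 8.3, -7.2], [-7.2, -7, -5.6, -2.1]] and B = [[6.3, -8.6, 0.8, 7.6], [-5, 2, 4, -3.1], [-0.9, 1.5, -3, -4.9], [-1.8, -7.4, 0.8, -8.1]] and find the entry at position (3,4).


Tensor addition is component-wise: (A + B)_{ij} = A_{ij} + B_{ij}.
A_{34} = -7.2
B_{34} = -4.9
(A + B)_{34} = -7.2 + -4.9 = -12.1

-12.1


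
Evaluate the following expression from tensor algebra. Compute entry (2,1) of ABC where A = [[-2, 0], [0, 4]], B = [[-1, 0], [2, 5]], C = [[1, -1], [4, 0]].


(ABC)_{21} = sum_m (AB)_{2m} C_{m1}. First compute row 2 of AB.
(AB)_{21} = 0*-1 + 4*2 = 8
(AB)_{22} = 0*0 + 4*5 = 20
Now contract with column 1 of C:
(AB)_{21} * C_{11} = 8 * 1 = 8
(AB)_{22} * C_{21} = 20 * 4 = 80
(ABC)_{21} = 8 + 80 = 88

88


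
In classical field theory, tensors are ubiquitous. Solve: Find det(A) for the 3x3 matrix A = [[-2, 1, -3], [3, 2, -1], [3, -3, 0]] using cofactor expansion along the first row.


Expanding along the first row, det(A) = a11*M_11 - a12*M_12 + a13*M_13, where M_1j is the (1,j) minor.
Minor M_11 = 2*0 - -1*-3 = -3
Minor M_12 = 3*0 - -1*3 = 3
Minor M_13 = 3*-3 - 2*3 = -15
det = -2*(-3) - 1*(3) + -3*(-15)
    = 6 - 3 + 45
    = 48

48


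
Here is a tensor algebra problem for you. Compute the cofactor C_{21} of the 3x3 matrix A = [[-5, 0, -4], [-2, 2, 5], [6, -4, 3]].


To find cofactor C_{21}, delete row 2 and column 1.
The resulting 2x2 submatrix is: [[0, -4], [-4, 3]]
Minor M_{21} = 0*3 - -4*-4
  = 0 - 16 = -16
Sign = (-1)^(2+1) = (-1)^3 = -1
Cofactor C_{21} = -1 * -16 = 16

16


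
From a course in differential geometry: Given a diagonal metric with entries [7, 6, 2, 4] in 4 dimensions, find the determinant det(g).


For a diagonal metric, the determinant is the product of diagonal entries.
Diagonal entries: 7, 6, 2, 4
det(g) = 7 * 6 * 2 * 4 = 336

336


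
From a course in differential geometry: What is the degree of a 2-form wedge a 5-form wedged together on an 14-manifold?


The degree of a wedge product is the sum of the degrees of the individual forms.
Degrees: 2, 5
Total degree = 2 + 5 = 7

7


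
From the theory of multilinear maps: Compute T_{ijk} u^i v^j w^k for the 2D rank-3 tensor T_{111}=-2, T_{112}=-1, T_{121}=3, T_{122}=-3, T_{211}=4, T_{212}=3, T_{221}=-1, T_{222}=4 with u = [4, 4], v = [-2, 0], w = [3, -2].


S = sum over i,j,k of T_{ijk} u_i v_j w_k. Expanding all 8 terms:
T_{111}*u_1*v_1*w_1 = -2*4*-2*3 = 48  (running total: 48)
T_{112}*u_1*v_1*w_2 = -1*4*-2*-2 = -16  (running total: 32)
T_{121}*u_1*v_2*w_1 = 3*4*0*3 = 0  (running total: 32)
T_{122}*u_1*v_2*w_2 = -3*4*0*-2 = 0  (running total: 32)
T_{211}*u_2*v_1*w_1 = 4*4*-2*3 = -96  (running total: -64)
T_{212}*u_2*v_1*w_2 = 3*4*-2*-2 = 48  (running total: -16)
T_{221}*u_2*v_2*w_1 = -1*4*0*3 = 0  (running total: -16)
T_{222}*u_2*v_2*w_2 = 4*4*0*-2 = 0  (running total: -16)
S = -16

-16


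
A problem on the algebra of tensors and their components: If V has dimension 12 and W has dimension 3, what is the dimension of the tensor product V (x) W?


The dimension of a tensor product is the product of dimensions.
dim(V) = 12, dim(W) = 3
dim(V (x) W) = 12 * 3 = 36

36


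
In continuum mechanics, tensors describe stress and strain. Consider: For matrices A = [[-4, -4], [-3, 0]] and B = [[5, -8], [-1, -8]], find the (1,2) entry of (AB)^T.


(AB)^T_{ij} = (AB)_{ji} = sum_k A_{jk} B_{ki}.
For i=1, j=2 we need (AB)_{21}:
A_{21} * B_{11} = -3 * 5 = -15
A_{22} * B_{21} = 0 * -1 = 0
Sum = -15 + 0 = -15

-15


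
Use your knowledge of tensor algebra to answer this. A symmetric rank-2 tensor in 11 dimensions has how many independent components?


A symmetric rank-2 tensor in d dimensions has d(d+1)/2 independent components.
d = 11
d(d+1)/2 = 11 * 12 / 2 = 132 / 2 = 66

66


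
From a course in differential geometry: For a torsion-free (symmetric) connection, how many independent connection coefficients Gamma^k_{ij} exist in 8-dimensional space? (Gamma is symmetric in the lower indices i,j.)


Christoffel symbols Gamma^k_{ij} are symmetric in i,j, so there are d * d(d+1)/2 independent symbols.
d = 8
d(d+1)/2 = 8 * 9 / 2 = 36
Total = 8 * 36 = 288

288


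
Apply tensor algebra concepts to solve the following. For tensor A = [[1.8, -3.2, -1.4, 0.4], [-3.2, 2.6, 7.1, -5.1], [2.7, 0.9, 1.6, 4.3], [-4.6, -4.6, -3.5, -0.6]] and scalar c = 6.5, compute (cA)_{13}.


Scalar multiplication: (cA)_{ij} = c * A_{ij}.
c = 6.5
A_{13} = -1.4
(cA)_{13} = 6.5 * -1.4 = -9.1

-9.1


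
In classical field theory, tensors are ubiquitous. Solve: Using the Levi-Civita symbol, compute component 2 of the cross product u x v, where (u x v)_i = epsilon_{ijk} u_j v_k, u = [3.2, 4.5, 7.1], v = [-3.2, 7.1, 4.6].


(u x v)_2 = sum_{j,k} epsilon_{2jk} u_j v_k. Only permutations of (1,2,3) contribute; the two non-zero terms are:
eps_{213} u_1 v_3 = -1 * 3.2 * 4.6 = -14.72
eps_{231} u_3 v_1 = 1 * 7.1 * -3.2 = -22.72
(u x v)_2 = -37.44

-37.44


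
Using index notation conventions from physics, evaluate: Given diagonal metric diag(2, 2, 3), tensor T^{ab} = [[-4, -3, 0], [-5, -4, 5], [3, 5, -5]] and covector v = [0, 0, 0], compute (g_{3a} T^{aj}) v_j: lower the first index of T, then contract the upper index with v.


Step 1: lower the first index. For a diagonal metric, g_{ia} T^{aj} = g_{ii} T^{ij} (no sum on i).
g_{33} = 3
S_3{}^1 = 3 * T^{31} = 3 * 3 = 9
S_3{}^2 = 3 * T^{32} = 3 * 5 = 15
S_3{}^3 = 3 * T^{33} = 3 * -5 = -15
Step 2: contract S_3{}^j with v_j.
S_3{}^1 * v_1 = 9 * 0 = 0
S_3{}^2 * v_2 = 15 * 0 = 0
S_3{}^3 * v_3 = -15 * 0 = 0
Result = 0 + 0 + 0 = 0

0


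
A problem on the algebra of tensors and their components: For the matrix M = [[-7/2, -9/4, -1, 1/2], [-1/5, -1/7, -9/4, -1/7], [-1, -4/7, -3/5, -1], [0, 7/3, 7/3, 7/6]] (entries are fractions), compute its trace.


The trace is the sum of diagonal entries.
Diagonal: M[1,1] = -7/2, M[2,2] = -1/7, M[3,3] = -3/5, M[4,4] = 7/6
Tr(M) = -7/2 + -1/7 + -3/5 + 7/6
Computing step by step:
After adding M[1,1]: -7/2
After adding M[2,2]: -51/14
After adding M[3,3]: -297/70
After adding M[4,4]: -323/105
Tr(M) = -323/105

-323/105


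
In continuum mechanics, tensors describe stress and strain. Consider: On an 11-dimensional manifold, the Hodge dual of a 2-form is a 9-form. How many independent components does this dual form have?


The Hodge dual of a p-form on an n-dimensional manifold is an (n-p)-form.
n = 11, p = 2, so dual degree = 11 - 2 = 9
The number of components is C(n, n-p) = C(11, 9) = 55

55


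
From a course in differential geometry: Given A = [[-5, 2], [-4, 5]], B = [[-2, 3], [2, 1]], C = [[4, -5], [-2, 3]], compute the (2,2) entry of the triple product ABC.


(ABC)_{22} = sum_m (AB)_{2m} C_{m2}. First compute row 2 of AB.
(AB)_{21} = -4*-2 + 5*2 = 18
(AB)_{22} = -4*3 + 5*1 = -7
Now contract with column 2 of C:
(AB)_{21} * C_{12} = 18 * -5 = -90
(AB)_{22} * C_{22} = -7 * 3 = -21
(ABC)_{22} = -90 + -21 = -111

-111


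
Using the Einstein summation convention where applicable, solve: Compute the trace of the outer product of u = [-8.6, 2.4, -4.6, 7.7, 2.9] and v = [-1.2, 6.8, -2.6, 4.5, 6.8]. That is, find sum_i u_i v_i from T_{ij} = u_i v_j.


The outer product gives T_{ij} = u_i v_j.
The trace (contraction) is Tr(T) = sum_i T_{ii} = sum_i u_i v_i.
Diagonal entries:
T_{11} = u_1 * v_1 = -8.6 * -1.2 = 10.32
T_{22} = u_2 * v_2 = 2.4 * 6.8 = 16.32
T_{33} = u_3 * v_3 = -4.6 * -2.6 = 11.96
T_{44} = u_4 * v_4 = 7.7 * 4.5 = 34.65
T_{55} = u_5 * v_5 = 2.9 * 6.8 = 19.72
Tr(T) = 10.32 + 16.32 + 11.96 + 34.65 + 19.72 = 92.97

92.97


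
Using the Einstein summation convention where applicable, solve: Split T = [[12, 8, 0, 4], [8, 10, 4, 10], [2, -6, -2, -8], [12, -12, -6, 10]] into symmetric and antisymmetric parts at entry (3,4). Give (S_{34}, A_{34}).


T_{34} = -8
T_{43} = -6
S_{34} = (-8 + -6)/2 = -14/2 = -7
A_{34} = (-8 - -6)/2 = -2/2 = -1
Check: S + A = -7 + -1 = -8 = T_{34}.

(-7, -1)


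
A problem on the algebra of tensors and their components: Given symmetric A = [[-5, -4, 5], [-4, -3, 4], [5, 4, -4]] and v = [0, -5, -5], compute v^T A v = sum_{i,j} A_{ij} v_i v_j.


First compute Av:
(Av)_1 = -5*0 + -4*-5 + 5*-5 = -5
(Av)_2 = -4*0 + -3*-5 + 4*-5 = -5
(Av)_3 = 5*0 + 4*-5 + -4*-5 = 0
Av = [-5, -5, 0]
Then v^T (Av) = 0*-5 + -5*-5 + -5*0
= 0 + 25 + 0 = 25

25


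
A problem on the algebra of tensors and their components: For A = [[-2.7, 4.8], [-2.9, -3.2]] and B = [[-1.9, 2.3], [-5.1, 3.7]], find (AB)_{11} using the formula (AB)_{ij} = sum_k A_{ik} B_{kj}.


(AB)_{ij} = sum_k A_{ik} B_{kj}.
For i=1, j=1:
A_{11} * B_{11} = -2.7 * -1.9 = 5.13
A_{12} * B_{21} = 4.8 * -5.1 = -24.48
Sum = 5.13 + -24.48 = -19.35

-19.35


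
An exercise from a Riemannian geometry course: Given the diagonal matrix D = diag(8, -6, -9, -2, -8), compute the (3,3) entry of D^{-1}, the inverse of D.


For a diagonal matrix, the inverse has entries (D^{-1})_{ii} = 1/d_{ii}.
The diagonal entries are: d_{11} = 8, d_{22} = -6, d_{33} = -9, d_{44} = -2, d_{55} = -8
We need (D^{-1})_{33} = 1/d_{33} = 1/-9 = -1/9

-1/9


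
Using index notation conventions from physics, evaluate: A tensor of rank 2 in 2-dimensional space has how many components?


The number of components of a rank-r tensor in d dimensions is d^r.
Here d = 2 and r = 2.
2^2 = 4

4


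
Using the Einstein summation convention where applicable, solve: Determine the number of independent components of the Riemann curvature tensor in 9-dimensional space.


The Riemann tensor in d dimensions has d^2(d^2 - 1)/12 independent components.
d = 9, so d^2 = 81
d^2 - 1 = 80
d^2(d^2 - 1) = 81 * 80 = 6480
Divide by 12: 6480 / 12 = 540

540


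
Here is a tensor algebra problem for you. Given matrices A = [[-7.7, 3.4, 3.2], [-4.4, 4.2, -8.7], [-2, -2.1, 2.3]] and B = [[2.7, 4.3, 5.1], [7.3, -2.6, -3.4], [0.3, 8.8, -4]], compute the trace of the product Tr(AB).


Tr(AB) = sum_i (AB)_{ii} where (AB)_{ii} = sum_k A_{ik} B_{ki}.
(AB)_{11} = -7.7*2.7 + 3.4*7.3 + 3.2*0.3 = 4.99
(AB)_{22} = -4.4*4.3 + 4.2*-2.6 + -8.7*8.8 = -106.4
(AB)_{33} = -2*5.1 + -2.1*-3.4 + 2.3*-4 = -12.26
Tr(AB) = 4.99 + -106.4 + -12.26 = -113.67

-113.67


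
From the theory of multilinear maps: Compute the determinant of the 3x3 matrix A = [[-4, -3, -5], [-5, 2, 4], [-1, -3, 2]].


Expanding along the first row, det(A) = a11*M_11 - a12*M_12 + a13*M_13, where M_1j is the (1,j) minor.
Minor M_11 = 2*2 - 4*-3 = 16
Minor M_12 = -5*2 - 4*-1 = -6
Minor M_13 = -5*-3 - 2*-1 = 17
det = -4*(16) - -3*(-6) + -5*(17)
    = -64 - 18 + -85
    = -167

-167


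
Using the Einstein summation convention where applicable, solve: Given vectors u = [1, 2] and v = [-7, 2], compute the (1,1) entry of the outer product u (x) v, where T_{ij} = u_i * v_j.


The outer product entry T_{ij} = u_i * v_j.
We need i=1, j=1.
u_1 = 1, v_1 = -7
T_{1,1} = 1 * -7 = -7

-7


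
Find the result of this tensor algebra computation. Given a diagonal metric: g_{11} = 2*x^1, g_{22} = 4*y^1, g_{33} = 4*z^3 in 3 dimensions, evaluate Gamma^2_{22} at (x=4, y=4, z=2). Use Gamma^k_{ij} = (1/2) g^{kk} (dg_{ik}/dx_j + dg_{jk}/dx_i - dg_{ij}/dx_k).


For a diagonal metric, Gamma^k_{ij} = (1/2) g^{kk} (dg_{ik}/dx_j + dg_{jk}/dx_i - dg_{ij}/dx_k).
The metric is diagonal, so g_{ab} = 0 for a != b.
At the given point: g_{11} = 8, g_{22} = 16, g_{33} = 32
g^{22} = 1/16
dg_{22}/dx_2 = dg_{22}/dx_2 = 4
dg_{22}/dx_2 = dg_{22}/dx_2 = 4
dg_{22}/dx_2 = dg_{22}/dx_2 = 4
Numerator = 4 + 4 - 4 = 4
Gamma^2_{22} = 4 / (2 * 16) = 1/8

1/8


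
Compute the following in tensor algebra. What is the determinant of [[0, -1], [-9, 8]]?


For a 2x2 matrix [[a, b], [c, d]], det = a*d - b*c.
a = 0, b = -1, c = -9, d = 8
a*d = 0 * 8 = 0
b*c = -1 * -9 = 9
det = 0 - 9 = -9

-9


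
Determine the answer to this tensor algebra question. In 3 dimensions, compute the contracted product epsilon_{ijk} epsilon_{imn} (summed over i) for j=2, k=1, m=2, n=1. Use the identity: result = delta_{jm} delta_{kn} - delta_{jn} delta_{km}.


Using the identity: epsilon_{ijk} epsilon_{imn} = delta_{jm} delta_{kn} - delta_{jn} delta_{km}.
delta_{22} = 1
delta_{11} = 1
delta_{21} = 0
delta_{12} = 0
Result = 1 * 1 - 0 * 0 = 1 - 0 = 1

1


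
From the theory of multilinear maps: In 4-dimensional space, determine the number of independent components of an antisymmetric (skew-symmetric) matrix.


An antisymmetric rank-2 tensor satisfies A_{ij} = -A_{ji}, so diagonal entries are zero.
The independent components are the upper-triangular entries: C(n, 2) = n(n-1)/2.
n = 4
C(4, 2) = 4 * 3 / 2 = 12 / 2 = 6

6


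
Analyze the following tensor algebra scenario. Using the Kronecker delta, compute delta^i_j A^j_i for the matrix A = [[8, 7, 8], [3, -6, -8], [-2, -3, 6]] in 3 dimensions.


The contraction (trace) of a rank-2 tensor is the sum of its diagonal elements.
Diagonal entries: A[1,1] = 8, A[2,2] = -6, A[3,3] = 6
Tr(A) = 8 + -6 + 6 = 8

8


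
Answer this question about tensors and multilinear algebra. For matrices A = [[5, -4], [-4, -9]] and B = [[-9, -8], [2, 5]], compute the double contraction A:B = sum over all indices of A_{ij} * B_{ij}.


A:B = sum over all i,j of A_{ij} * B_{ij}.
Row 1: 5*-9=-45, -4*-8=32 => row sum = -13
Row 2: -4*2=-8, -9*5=-45 => row sum = -53
Total = -13 + -53 = -66

-66


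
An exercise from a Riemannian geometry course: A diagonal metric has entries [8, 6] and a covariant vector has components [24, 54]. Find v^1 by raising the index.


To raise an index with a diagonal metric: v^i = v_i / g_{ii}.
For index 1: v_1 = 24, g_{11} = 8
v^1 = 24 / 8 = 3

3


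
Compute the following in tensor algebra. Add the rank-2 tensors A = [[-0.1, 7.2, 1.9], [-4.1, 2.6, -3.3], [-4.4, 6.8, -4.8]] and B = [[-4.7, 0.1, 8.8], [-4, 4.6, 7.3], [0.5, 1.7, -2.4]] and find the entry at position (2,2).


Tensor addition is component-wise: (A + B)_{ij} = A_{ij} + B_{ij}.
A_{22} = 2.6
B_{22} = 4.6
(A + B)_{22} = 2.6 + 4.6 = 7.2

7.2


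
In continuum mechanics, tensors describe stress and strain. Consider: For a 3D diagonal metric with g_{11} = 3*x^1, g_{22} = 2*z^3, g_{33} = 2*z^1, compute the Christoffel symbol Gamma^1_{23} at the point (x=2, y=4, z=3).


For a diagonal metric, Gamma^k_{ij} = (1/2) g^{kk} (dg_{ik}/dx_j + dg_{jk}/dx_i - dg_{ij}/dx_k).
The metric is diagonal, so g_{ab} = 0 for a != b.
At the given point: g_{11} = 6, g_{22} = 54, g_{33} = 6
g^{11} = 1/6
dg_{21}/dx_3 = 0 (off-diagonal)
dg_{31}/dx_2 = 0 (off-diagonal)
dg_{23}/dx_1 = 0 (off-diagonal)
Numerator = 0 + 0 - 0 = 0
Gamma^1_{23} = 0 / (2 * 6) = 0

0


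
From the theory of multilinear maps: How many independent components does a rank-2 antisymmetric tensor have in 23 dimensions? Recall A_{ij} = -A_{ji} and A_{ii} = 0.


An antisymmetric rank-2 tensor satisfies A_{ij} = -A_{ji}, so diagonal entries are zero.
The independent components are the upper-triangular entries: C(n, 2) = n(n-1)/2.
n = 23
C(23, 2) = 23 * 22 / 2 = 506 / 2 = 253

253


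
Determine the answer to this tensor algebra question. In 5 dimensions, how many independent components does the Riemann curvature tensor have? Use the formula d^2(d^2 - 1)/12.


The Riemann tensor in d dimensions has d^2(d^2 - 1)/12 independent components.
d = 5, so d^2 = 25
d^2 - 1 = 24
d^2(d^2 - 1) = 25 * 24 = 600
Divide by 12: 600 / 12 = 50

50


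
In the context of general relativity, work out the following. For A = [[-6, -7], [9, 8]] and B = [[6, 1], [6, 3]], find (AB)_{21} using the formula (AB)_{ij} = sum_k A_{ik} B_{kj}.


(AB)_{ij} = sum_k A_{ik} B_{kj}.
For i=2, j=1:
A_{21} * B_{11} = 9 * 6 = 54
A_{22} * B_{21} = 8 * 6 = 48
Sum = 54 + 48 = 102

102


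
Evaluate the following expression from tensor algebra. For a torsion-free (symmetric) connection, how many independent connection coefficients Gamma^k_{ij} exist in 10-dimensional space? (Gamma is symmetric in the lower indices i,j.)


Christoffel symbols Gamma^k_{ij} are symmetric in i,j, so there are d * d(d+1)/2 independent symbols.
d = 10
d(d+1)/2 = 10 * 11 / 2 = 55
Total = 10 * 55 = 550

550


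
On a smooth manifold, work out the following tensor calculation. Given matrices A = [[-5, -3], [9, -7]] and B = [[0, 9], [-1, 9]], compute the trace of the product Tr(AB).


Tr(AB) = sum_i (AB)_{ii} where (AB)_{ii} = sum_k A_{ik} B_{ki}.
(AB)_{11} = -5*0 + -3*-1 = 3
(AB)_{22} = 9*9 + -7*9 = 18
Tr(AB) = 3 + 18 = 21

21


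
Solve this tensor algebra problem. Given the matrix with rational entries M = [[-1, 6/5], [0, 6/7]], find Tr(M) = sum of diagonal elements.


The trace is the sum of diagonal entries.
Diagonal: M[1,1] = -1, M[2,2] = 6/7
Tr(M) = -1 + 6/7
Computing step by step:
After adding M[1,1]: -1
After adding M[2,2]: -1/7
Tr(M) = -1/7

-1/7


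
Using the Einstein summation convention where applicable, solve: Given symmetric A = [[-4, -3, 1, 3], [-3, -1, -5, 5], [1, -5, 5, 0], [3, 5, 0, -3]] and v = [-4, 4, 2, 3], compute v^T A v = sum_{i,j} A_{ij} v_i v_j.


First compute Av:
(Av)_1 = -4*-4 + -3*4 + 1*2 + 3*3 = 15
(Av)_2 = -3*-4 + -1*4 + -5*2 + 5*3 = 13
(Av)_3 = 1*-4 + -5*4 + 5*2 + 0*3 = -14
(Av)_4 = 3*-4 + 5*4 + 0*2 + -3*3 = -1
Av = [15, 13, -14, -1]
Then v^T (Av) = -4*15 + 4*13 + 2*-14 + 3*-1
= -60 + 52 + -28 + -3 = -39

-39
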